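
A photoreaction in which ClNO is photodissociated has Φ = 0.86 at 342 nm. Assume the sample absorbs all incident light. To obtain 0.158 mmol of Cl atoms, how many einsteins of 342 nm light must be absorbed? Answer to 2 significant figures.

1.8e-4 einstein

Product: 0.158 mmol = 1.58e-4 mol.
Photons that must be absorbed: 1.58e-4 / 0.86 = 1.837e-4 mol.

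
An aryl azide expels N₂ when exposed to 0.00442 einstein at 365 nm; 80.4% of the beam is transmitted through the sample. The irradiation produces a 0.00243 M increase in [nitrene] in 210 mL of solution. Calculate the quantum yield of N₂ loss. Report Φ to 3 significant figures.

Product: (0.00243 M)(0.21 L) = 5.103×10⁻⁴ mol.
Fraction absorbed: 1 − 80.4/100 = 0.1960.
Photons absorbed: 0.1960 × 0.00442 = 8.663×10⁻⁴ mol.
Φ = 5.103×10⁻⁴ mol / 8.663×10⁻⁴ mol photons = 0.589.

Φ = 0.589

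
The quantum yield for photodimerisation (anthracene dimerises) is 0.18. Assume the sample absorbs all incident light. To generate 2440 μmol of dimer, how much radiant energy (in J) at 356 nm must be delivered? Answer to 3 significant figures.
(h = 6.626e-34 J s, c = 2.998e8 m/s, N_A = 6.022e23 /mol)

4560 J

Product: 2440 μmol = 0.00244 mol.
Photons that must be absorbed: 0.00244 / 0.18 = 0.01356 mol.
Photon energy: hc/λ = 5.580e-19 J; per mole, 3.360e5 J mol⁻¹.
Energy required: 0.01356 × 3.360e5 = 4560 J.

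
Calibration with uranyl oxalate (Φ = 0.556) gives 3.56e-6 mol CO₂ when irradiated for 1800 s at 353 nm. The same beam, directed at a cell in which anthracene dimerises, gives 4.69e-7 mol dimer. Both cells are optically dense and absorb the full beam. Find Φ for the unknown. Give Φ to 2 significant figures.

Photons absorbed by the actinometer: 3.56e-6 / 0.556 = 6.403e-6 mol.
Φ(unknown) = 4.69e-7 / 6.403e-6 = 0.073.

Φ = 0.073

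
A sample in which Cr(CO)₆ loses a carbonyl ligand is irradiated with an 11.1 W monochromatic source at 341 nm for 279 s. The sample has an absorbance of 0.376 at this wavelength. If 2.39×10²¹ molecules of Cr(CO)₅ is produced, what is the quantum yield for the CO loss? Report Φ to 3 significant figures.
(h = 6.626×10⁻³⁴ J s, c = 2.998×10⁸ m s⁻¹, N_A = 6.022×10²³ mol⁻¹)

Φ = 0.776

Product: 2.39×10²¹ / 6.022×10²³ = 0.003969 mol.
Photon energy at 341 nm: hc/λ = (6.626×10⁻³⁴)(2.998×10⁸)/(341×10⁻⁹) = 5.825×10⁻¹⁹ J.
Energy delivered: (11.1 W)(279 s) = 3097 J.
Photons incident: 3097 / 5.825×10⁻¹⁹ = 5.317×10²¹, i.e. 5.317×10²¹/6.022×10²³ = 0.008829 mol.
Fraction absorbed: 1 − 10^(−0.376) = 0.5793.
Photons absorbed: 0.5793 × 0.008829 = 0.005115 mol.
Φ = 0.003969 mol / 0.005115 mol photons = 0.776.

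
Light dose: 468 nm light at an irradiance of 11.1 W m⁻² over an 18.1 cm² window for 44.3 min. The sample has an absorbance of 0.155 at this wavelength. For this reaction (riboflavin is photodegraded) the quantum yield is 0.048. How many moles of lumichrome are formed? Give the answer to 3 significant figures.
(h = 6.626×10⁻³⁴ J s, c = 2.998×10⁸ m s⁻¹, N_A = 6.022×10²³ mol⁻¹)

3.01×10⁻⁶ mol

Photon energy at 468 nm: hc/λ = (6.626×10⁻³⁴)(2.998×10⁸)/(468×10⁻⁹) = 4.245×10⁻¹⁹ J.
Energy delivered: (11.1 W m⁻²)(18.1×10⁻⁴ m²)(2658 s) = 53.40 J.
Photons incident: 53.40 / 4.245×10⁻¹⁹ = 1.258×10²⁰, i.e. 1.258×10²⁰/6.022×10²³ = 2.089×10⁻⁴ mol.
Fraction absorbed: 1 − 10^(−0.155) = 0.3002.
Photons absorbed: 0.3002 × 2.089×10⁻⁴ = 6.271×10⁻⁵ mol.
Product: Φ × n_abs = 0.048 × 6.271×10⁻⁵ = 3.010×10⁻⁶ mol.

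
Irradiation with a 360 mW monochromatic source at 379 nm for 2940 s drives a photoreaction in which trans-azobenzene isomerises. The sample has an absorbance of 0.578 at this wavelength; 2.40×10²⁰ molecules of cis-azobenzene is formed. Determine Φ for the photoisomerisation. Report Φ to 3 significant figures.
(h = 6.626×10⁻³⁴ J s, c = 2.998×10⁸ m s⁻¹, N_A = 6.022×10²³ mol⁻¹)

Product: 2.40×10²⁰ / 6.022×10²³ = 3.985×10⁻⁴ mol.
Photon energy at 379 nm: hc/λ = (6.626×10⁻³⁴)(2.998×10⁸)/(379×10⁻⁹) = 5.241×10⁻¹⁹ J.
Energy delivered: (360 mW)(2940 s) = 1058 J.
Photons incident: 1058 / 5.241×10⁻¹⁹ = 2.019×10²¹, i.e. 2.019×10²¹/6.022×10²³ = 0.003353 mol.
Fraction absorbed: 1 − 10^(−0.578) = 0.7358.
Photons absorbed: 0.7358 × 0.003353 = 0.002467 mol.
Φ = 3.985×10⁻⁴ mol / 0.002467 mol photons = 0.162.

Φ = 0.162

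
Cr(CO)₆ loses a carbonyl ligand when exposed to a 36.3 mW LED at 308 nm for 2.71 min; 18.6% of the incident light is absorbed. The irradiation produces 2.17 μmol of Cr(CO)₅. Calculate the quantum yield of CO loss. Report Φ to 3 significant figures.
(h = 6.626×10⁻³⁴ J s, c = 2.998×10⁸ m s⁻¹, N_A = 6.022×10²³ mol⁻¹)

Product: 2.17 μmol = 2.17×10⁻⁶ mol.
Photon energy at 308 nm: hc/λ = (6.626×10⁻³⁴)(2.998×10⁸)/(308×10⁻⁹) = 6.450×10⁻¹⁹ J.
Energy delivered: (36.3 mW)(162.6 s) = 5.902 J.
Photons incident: 5.902 / 6.450×10⁻¹⁹ = 9.150×10¹⁸, i.e. 9.150×10¹⁸/6.022×10²³ = 1.519×10⁻⁵ mol.
Photons absorbed: 0.186 × 1.519×10⁻⁵ = 2.825×10⁻⁶ mol.
Φ = 2.17×10⁻⁶ mol / 2.825×10⁻⁶ mol photons = 0.768.

Φ = 0.768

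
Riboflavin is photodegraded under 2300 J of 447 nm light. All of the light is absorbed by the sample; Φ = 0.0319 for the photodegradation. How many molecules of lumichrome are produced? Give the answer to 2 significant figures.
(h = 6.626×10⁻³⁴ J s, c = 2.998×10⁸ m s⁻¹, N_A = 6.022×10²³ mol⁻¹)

1.7×10²⁰ molecules

Photon energy at 447 nm: hc/λ = (6.626×10⁻³⁴)(2.998×10⁸)/(447×10⁻⁹) = 4.444×10⁻¹⁹ J.
Photons incident: 2300 / 4.444×10⁻¹⁹ = 5.176×10²¹, i.e. 5.176×10²¹/6.022×10²³ = 0.008595 mol.
Product: Φ × n_abs = 0.0319 × 0.008595 = 2.742×10⁻⁴ mol.
As a count: 2.742×10⁻⁴ × 6.022×10²³ = 1.7×10²⁰.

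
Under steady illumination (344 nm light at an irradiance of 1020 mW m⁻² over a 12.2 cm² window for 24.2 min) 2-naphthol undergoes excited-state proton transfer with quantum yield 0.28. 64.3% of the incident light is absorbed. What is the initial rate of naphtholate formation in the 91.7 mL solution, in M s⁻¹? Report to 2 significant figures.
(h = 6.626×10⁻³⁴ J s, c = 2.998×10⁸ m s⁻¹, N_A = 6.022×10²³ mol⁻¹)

7.0×10⁻⁹ M s⁻¹

Photon energy at 344 nm: hc/λ = (6.626×10⁻³⁴)(2.998×10⁸)/(344×10⁻⁹) = 5.775×10⁻¹⁹ J.
Energy delivered: (1020 mW m⁻²)(12.2×10⁻⁴ m²)(1452 s) = 1.807 J.
Photons incident: 1.807 / 5.775×10⁻¹⁹ = 3.129×10¹⁸, i.e. 3.129×10¹⁸/6.022×10²³ = 5.196×10⁻⁶ mol.
Photons absorbed: 0.643 × 5.196×10⁻⁶ = 3.341×10⁻⁶ mol.
Product formed: 0.28 × 3.341×10⁻⁶ = 9.355×10⁻⁷ mol.
Rate: 9.355×10⁻⁷ mol / (1452 s × 0.0917 L) = 7.0×10⁻⁹ M s⁻¹.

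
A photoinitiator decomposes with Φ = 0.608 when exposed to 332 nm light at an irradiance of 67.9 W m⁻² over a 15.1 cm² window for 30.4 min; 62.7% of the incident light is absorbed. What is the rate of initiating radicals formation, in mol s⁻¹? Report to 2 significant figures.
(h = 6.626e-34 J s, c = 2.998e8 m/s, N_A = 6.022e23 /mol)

Photon energy at 332 nm: hc/λ = (6.626e-34)(2.998e8)/(332e-9) = 5.983e-19 J.
Energy delivered: (67.9 W m⁻²)(15.1e-4 m²)(1824 s) = 187.0 J.
Photons incident: 187.0 / 5.983e-19 = 3.126e20, i.e. 3.126e20/6.022e23 = 5.191e-4 mol.
Photons absorbed: 0.627 × 5.191e-4 = 3.255e-4 mol.
Product formed: 0.608 × 3.255e-4 = 1.979e-4 mol.
Rate: 1.979e-4 / 1824 s = 1.1e-7 mol s⁻¹.

1.1e-7 mol s⁻¹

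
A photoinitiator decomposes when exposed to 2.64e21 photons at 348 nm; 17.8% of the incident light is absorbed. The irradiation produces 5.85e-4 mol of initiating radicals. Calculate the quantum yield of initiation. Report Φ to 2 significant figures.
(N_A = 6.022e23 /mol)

Moles of photons: 2.64e21 / 6.022e23 = 0.004384 mol.
Photons absorbed: 0.178 × 0.004384 = 7.804e-4 mol.
Φ = 5.85e-4 mol / 7.804e-4 mol photons = 0.75.

Φ = 0.75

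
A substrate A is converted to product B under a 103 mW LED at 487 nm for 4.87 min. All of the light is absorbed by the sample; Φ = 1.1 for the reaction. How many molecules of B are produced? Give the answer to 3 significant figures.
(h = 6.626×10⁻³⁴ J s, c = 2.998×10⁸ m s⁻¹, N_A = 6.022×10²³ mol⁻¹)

8.12×10¹⁹ molecules

Photon energy at 487 nm: hc/λ = (6.626×10⁻³⁴)(2.998×10⁸)/(487×10⁻⁹) = 4.079×10⁻¹⁹ J.
Energy delivered: (103 mW)(292.2 s) = 30.10 J.
Photons incident: 30.10 / 4.079×10⁻¹⁹ = 7.379×10¹⁹, i.e. 7.379×10¹⁹/6.022×10²³ = 1.225×10⁻⁴ mol.
Product: Φ × n_abs = 1.1 × 1.225×10⁻⁴ = 1.348×10⁻⁴ mol.
As a count: 1.348×10⁻⁴ × 6.022×10²³ = 8.12×10¹⁹.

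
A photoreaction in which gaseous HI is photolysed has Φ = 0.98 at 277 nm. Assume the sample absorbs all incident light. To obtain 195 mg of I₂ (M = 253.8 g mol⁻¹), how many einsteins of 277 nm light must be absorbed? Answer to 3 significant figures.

Product: 195 mg / 253.8 g mol⁻¹ = 7.683e-4 mol.
Photons that must be absorbed: 7.683e-4 / 0.98 = 7.840e-4 mol.

7.84e-4 einstein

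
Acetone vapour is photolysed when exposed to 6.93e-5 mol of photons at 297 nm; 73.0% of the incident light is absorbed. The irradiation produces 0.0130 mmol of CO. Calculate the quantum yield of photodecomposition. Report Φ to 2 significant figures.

Φ = 0.26

Product: 0.0130 mmol = 1.30e-5 mol.
Photons absorbed: 0.730 × 6.93e-5 = 5.059e-5 mol.
Φ = 1.30e-5 mol / 5.059e-5 mol photons = 0.26.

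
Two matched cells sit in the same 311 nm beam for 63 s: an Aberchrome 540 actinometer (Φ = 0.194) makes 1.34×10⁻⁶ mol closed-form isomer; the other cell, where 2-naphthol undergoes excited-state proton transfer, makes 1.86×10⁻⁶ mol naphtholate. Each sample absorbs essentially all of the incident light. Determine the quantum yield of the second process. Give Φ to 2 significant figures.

Φ = 0.27

Photons absorbed by the actinometer: 1.34×10⁻⁶ / 0.194 = 6.907×10⁻⁶ mol.
Φ(unknown) = 1.86×10⁻⁶ / 6.907×10⁻⁶ = 0.27.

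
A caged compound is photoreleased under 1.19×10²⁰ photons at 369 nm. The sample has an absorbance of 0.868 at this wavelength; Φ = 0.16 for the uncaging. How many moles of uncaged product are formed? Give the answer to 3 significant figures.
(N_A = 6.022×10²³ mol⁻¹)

Moles of photons: 1.19×10²⁰ / 6.022×10²³ = 1.976×10⁻⁴ mol.
Fraction absorbed: 1 − 10^(−0.868) = 0.8645.
Photons absorbed: 0.8645 × 1.976×10⁻⁴ = 1.708×10⁻⁴ mol.
Product: Φ × n_abs = 0.16 × 1.708×10⁻⁴ = 2.733×10⁻⁵ mol.

2.73×10⁻⁵ mol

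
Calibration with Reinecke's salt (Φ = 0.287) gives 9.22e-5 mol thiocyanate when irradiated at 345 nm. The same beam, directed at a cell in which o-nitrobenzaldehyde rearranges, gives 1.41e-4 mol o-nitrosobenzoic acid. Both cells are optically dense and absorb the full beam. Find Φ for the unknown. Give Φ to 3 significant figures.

Photons absorbed by the actinometer: 9.22e-5 / 0.287 = 3.213e-4 mol.
Φ(unknown) = 1.41e-4 / 3.213e-4 = 0.439.

Φ = 0.439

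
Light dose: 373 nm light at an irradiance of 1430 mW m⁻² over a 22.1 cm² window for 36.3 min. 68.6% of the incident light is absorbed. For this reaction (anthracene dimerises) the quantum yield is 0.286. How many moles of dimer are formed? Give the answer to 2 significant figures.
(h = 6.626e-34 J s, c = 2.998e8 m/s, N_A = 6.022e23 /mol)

4.2e-6 mol

Photon energy at 373 nm: hc/λ = (6.626e-34)(2.998e8)/(373e-9) = 5.326e-19 J.
Energy delivered: (1430 mW m⁻²)(22.1e-4 m²)(2178 s) = 6.883 J.
Photons incident: 6.883 / 5.326e-19 = 1.292e19, i.e. 1.292e19/6.022e23 = 2.145e-5 mol.
Photons absorbed: 0.686 × 2.145e-5 = 1.471e-5 mol.
Product: Φ × n_abs = 0.286 × 1.471e-5 = 4.207e-6 mol.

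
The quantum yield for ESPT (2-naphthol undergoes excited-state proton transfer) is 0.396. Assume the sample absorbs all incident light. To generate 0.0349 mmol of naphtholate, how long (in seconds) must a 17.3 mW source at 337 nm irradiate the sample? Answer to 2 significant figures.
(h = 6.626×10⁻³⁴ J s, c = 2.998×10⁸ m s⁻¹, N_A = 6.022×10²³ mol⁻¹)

Product: 0.0349 mmol = 3.49×10⁻⁵ mol.
Photons that must be absorbed: 3.49×10⁻⁵ / 0.396 = 8.813×10⁻⁵ mol.
Photon energy: hc/λ = 5.895×10⁻¹⁹ J; per mole, 3.550×10⁵ J mol⁻¹.
Energy required: 8.813×10⁻⁵ × 3.550×10⁵ = 31.29 J.
Time: 31.29 J / 0.0173 W = 1800 s.

t ≈ 1800 s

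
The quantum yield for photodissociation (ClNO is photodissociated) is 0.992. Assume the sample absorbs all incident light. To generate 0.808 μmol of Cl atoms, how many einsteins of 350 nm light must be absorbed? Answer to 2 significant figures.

8.1×10⁻⁷ einstein

Product: 0.808 μmol = 8.08×10⁻⁷ mol.
Photons that must be absorbed: 8.08×10⁻⁷ / 0.992 = 8.145×10⁻⁷ mol.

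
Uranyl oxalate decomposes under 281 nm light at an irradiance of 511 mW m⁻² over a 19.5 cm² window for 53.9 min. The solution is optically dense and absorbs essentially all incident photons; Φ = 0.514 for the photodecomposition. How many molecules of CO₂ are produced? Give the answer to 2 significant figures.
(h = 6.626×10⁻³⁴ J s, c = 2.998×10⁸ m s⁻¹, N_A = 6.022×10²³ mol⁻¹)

Photon energy at 281 nm: hc/λ = (6.626×10⁻³⁴)(2.998×10⁸)/(281×10⁻⁹) = 7.069×10⁻¹⁹ J.
Energy delivered: (511 mW m⁻²)(19.5×10⁻⁴ m²)(3234 s) = 3.223 J.
Photons incident: 3.223 / 7.069×10⁻¹⁹ = 4.559×10¹⁸, i.e. 4.559×10¹⁸/6.022×10²³ = 7.571×10⁻⁶ mol.
Product: Φ × n_abs = 0.514 × 7.571×10⁻⁶ = 3.891×10⁻⁶ mol.
As a count: 3.891×10⁻⁶ × 6.022×10²³ = 2.3×10¹⁸.

2.3×10¹⁸ molecules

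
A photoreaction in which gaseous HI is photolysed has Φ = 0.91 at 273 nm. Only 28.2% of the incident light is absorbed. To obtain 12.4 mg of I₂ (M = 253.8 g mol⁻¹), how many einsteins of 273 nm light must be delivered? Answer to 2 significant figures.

1.9×10⁻⁴ einstein

Product: 12.4 mg / 253.8 g mol⁻¹ = 4.886×10⁻⁵ mol.
Photons that must be absorbed: 4.886×10⁻⁵ / 0.91 = 5.369×10⁻⁵ mol.
Incident photons needed: 5.369×10⁻⁵ / 0.282 = 1.904×10⁻⁴ mol.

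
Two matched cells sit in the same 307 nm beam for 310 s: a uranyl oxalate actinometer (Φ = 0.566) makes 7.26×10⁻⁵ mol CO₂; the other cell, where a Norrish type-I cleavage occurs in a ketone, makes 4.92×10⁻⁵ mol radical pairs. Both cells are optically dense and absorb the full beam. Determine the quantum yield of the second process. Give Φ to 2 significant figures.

Photons absorbed by the actinometer: 7.26×10⁻⁵ / 0.566 = 1.283×10⁻⁴ mol.
Φ(unknown) = 4.92×10⁻⁵ / 1.283×10⁻⁴ = 0.38.

Φ = 0.38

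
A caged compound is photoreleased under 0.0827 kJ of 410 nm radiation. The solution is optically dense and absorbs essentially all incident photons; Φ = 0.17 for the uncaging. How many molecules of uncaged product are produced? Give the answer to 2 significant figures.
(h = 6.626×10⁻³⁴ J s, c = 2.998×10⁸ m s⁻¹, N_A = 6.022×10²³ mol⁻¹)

2.9×10¹⁹ molecules

Photon energy at 410 nm: hc/λ = (6.626×10⁻³⁴)(2.998×10⁸)/(410×10⁻⁹) = 4.845×10⁻¹⁹ J.
Incident energy: 0.0827 kJ = 82.7 J.
Photons incident: 82.7 / 4.845×10⁻¹⁹ = 1.707×10²⁰, i.e. 1.707×10²⁰/6.022×10²³ = 2.835×10⁻⁴ mol.
Product: Φ × n_abs = 0.17 × 2.835×10⁻⁴ = 4.820×10⁻⁵ mol.
As a count: 4.820×10⁻⁵ × 6.022×10²³ = 2.9×10¹⁹.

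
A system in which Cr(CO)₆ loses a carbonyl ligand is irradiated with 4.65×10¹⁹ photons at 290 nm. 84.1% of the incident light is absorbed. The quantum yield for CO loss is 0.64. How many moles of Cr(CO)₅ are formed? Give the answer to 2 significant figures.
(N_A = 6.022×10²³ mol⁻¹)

Moles of photons: 4.65×10¹⁹ / 6.022×10²³ = 7.722×10⁻⁵ mol.
Photons absorbed: 0.841 × 7.722×10⁻⁵ = 6.494×10⁻⁵ mol.
Product: Φ × n_abs = 0.64 × 6.494×10⁻⁵ = 4.156×10⁻⁵ mol.

4.2×10⁻⁵ mol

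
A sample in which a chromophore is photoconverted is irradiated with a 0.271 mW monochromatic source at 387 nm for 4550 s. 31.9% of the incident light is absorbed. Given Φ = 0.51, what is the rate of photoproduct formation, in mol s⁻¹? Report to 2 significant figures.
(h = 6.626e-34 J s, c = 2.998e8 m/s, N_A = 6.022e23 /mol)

Photon energy at 387 nm: hc/λ = (6.626e-34)(2.998e8)/(387e-9) = 5.133e-19 J.
Energy delivered: (0.271 mW)(4550 s) = 1.233 J.
Photons incident: 1.233 / 5.133e-19 = 2.402e18, i.e. 2.402e18/6.022e23 = 3.989e-6 mol.
Photons absorbed: 0.319 × 3.989e-6 = 1.272e-6 mol.
Product formed: 0.51 × 1.272e-6 = 6.487e-7 mol.
Rate: 6.487e-7 / 4550 s = 1.4e-10 mol s⁻¹.

1.4e-10 mol s⁻¹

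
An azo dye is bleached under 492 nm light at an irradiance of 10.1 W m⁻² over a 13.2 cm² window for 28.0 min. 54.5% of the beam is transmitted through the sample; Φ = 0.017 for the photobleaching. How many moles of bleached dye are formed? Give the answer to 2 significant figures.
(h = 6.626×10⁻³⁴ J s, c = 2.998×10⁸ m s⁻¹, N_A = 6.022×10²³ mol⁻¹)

7.1×10⁻⁷ mol

Photon energy at 492 nm: hc/λ = (6.626×10⁻³⁴)(2.998×10⁸)/(492×10⁻⁹) = 4.038×10⁻¹⁹ J.
Energy delivered: (10.1 W m⁻²)(13.2×10⁻⁴ m²)(1680 s) = 22.40 J.
Photons incident: 22.40 / 4.038×10⁻¹⁹ = 5.547×10¹⁹, i.e. 5.547×10¹⁹/6.022×10²³ = 9.211×10⁻⁵ mol.
Fraction absorbed: 1 − 54.5/100 = 0.4550.
Photons absorbed: 0.4550 × 9.211×10⁻⁵ = 4.191×10⁻⁵ mol.
Product: Φ × n_abs = 0.017 × 4.191×10⁻⁵ = 7.125×10⁻⁷ mol.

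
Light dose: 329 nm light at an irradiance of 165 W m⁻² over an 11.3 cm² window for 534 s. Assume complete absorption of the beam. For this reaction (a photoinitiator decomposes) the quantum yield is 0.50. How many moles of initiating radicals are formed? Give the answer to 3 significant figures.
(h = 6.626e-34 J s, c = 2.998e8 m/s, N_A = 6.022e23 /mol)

Photon energy at 329 nm: hc/λ = (6.626e-34)(2.998e8)/(329e-9) = 6.038e-19 J.
Energy delivered: (165 W m⁻²)(11.3e-4 m²)(534 s) = 99.56 J.
Photons incident: 99.56 / 6.038e-19 = 1.649e20, i.e. 1.649e20/6.022e23 = 2.738e-4 mol.
Product: Φ × n_abs = 0.50 × 2.738e-4 = 1.369e-4 mol.

1.37e-4 mol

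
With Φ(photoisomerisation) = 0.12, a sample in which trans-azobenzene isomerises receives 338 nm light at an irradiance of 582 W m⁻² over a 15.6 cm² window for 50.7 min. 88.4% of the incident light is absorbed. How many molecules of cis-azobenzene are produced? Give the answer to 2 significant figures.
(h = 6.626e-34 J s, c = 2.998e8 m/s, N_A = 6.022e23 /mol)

Photon energy at 338 nm: hc/λ = (6.626e-34)(2.998e8)/(338e-9) = 5.877e-19 J.
Energy delivered: (582 W m⁻²)(15.6e-4 m²)(3042 s) = 2762 J.
Photons incident: 2762 / 5.877e-19 = 4.700e21, i.e. 4.700e21/6.022e23 = 0.007805 mol.
Photons absorbed: 0.884 × 0.007805 = 0.006900 mol.
Product: Φ × n_abs = 0.12 × 0.006900 = 8.280e-4 mol.
As a count: 8.280e-4 × 6.022e23 = 5.0e20.

5.0e20 molecules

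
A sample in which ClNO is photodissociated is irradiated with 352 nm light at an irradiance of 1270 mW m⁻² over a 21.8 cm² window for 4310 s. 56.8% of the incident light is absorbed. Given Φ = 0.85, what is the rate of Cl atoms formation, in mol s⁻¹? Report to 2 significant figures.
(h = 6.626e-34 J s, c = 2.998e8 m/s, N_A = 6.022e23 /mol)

Photon energy at 352 nm: hc/λ = (6.626e-34)(2.998e8)/(352e-9) = 5.643e-19 J.
Energy delivered: (1270 mW m⁻²)(21.8e-4 m²)(4310 s) = 11.93 J.
Photons incident: 11.93 / 5.643e-19 = 2.114e19, i.e. 2.114e19/6.022e23 = 3.510e-5 mol.
Photons absorbed: 0.568 × 3.510e-5 = 1.994e-5 mol.
Product formed: 0.85 × 1.994e-5 = 1.695e-5 mol.
Rate: 1.695e-5 / 4310 s = 3.9e-9 mol s⁻¹.

3.9e-9 mol s⁻¹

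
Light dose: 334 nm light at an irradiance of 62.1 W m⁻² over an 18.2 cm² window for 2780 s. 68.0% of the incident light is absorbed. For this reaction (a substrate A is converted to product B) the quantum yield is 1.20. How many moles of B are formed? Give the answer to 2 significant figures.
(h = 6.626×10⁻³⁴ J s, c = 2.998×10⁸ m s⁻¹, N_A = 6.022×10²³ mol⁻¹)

7.2×10⁻⁴ mol

Photon energy at 334 nm: hc/λ = (6.626×10⁻³⁴)(2.998×10⁸)/(334×10⁻⁹) = 5.948×10⁻¹⁹ J.
Energy delivered: (62.1 W m⁻²)(18.2×10⁻⁴ m²)(2780 s) = 314.2 J.
Photons incident: 314.2 / 5.948×10⁻¹⁹ = 5.282×10²⁰, i.e. 5.282×10²⁰/6.022×10²³ = 8.771×10⁻⁴ mol.
Photons absorbed: 0.680 × 8.771×10⁻⁴ = 5.964×10⁻⁴ mol.
Product: Φ × n_abs = 1.20 × 5.964×10⁻⁴ = 7.157×10⁻⁴ mol.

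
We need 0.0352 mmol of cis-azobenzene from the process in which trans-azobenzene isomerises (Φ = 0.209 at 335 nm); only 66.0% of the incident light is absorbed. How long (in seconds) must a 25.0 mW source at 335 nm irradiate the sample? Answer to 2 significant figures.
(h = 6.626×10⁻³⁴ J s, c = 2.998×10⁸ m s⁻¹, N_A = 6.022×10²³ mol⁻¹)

t ≈ 3600 s

Product: 0.0352 mmol = 3.52×10⁻⁵ mol.
Photons that must be absorbed: 3.52×10⁻⁵ / 0.209 = 1.684×10⁻⁴ mol.
Incident photons needed: 1.684×10⁻⁴ / 0.660 = 2.552×10⁻⁴ mol.
Photon energy: hc/λ = 5.930×10⁻¹⁹ J; per mole, 3.571×10⁵ J mol⁻¹.
Energy required: 2.552×10⁻⁴ × 3.571×10⁵ = 91.13 J.
Time: 91.13 J / 0.025 W = 3600 s.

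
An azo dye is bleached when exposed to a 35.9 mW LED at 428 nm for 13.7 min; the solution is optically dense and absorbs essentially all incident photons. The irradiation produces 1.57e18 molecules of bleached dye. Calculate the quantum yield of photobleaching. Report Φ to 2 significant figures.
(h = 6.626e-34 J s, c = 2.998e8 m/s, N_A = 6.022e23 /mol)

Product: 1.57e18 / 6.022e23 = 2.607e-6 mol.
Photon energy at 428 nm: hc/λ = (6.626e-34)(2.998e8)/(428e-9) = 4.641e-19 J.
Energy delivered: (35.9 mW)(822 s) = 29.51 J.
Photons incident: 29.51 / 4.641e-19 = 6.359e19, i.e. 6.359e19/6.022e23 = 1.056e-4 mol.
Φ = 2.607e-6 mol / 1.056e-4 mol photons = 0.025.

Φ = 0.025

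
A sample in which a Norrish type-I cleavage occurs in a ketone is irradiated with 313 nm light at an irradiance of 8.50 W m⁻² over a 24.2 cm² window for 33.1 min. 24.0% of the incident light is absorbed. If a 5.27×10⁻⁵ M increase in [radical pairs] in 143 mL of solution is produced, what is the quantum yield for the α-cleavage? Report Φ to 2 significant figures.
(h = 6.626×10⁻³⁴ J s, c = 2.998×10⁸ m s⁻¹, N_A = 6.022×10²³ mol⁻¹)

Product: (5.27×10⁻⁵ M)(0.143 L) = 7.536×10⁻⁶ mol.
Photon energy at 313 nm: hc/λ = (6.626×10⁻³⁴)(2.998×10⁸)/(313×10⁻⁹) = 6.347×10⁻¹⁹ J.
Energy delivered: (8.50 W m⁻²)(24.2×10⁻⁴ m²)(1986 s) = 40.85 J.
Photons incident: 40.85 / 6.347×10⁻¹⁹ = 6.436×10¹⁹, i.e. 6.436×10¹⁹/6.022×10²³ = 1.069×10⁻⁴ mol.
Photons absorbed: 0.240 × 1.069×10⁻⁴ = 2.566×10⁻⁵ mol.
Φ = 7.536×10⁻⁶ mol / 2.566×10⁻⁵ mol photons = 0.29.

Φ = 0.29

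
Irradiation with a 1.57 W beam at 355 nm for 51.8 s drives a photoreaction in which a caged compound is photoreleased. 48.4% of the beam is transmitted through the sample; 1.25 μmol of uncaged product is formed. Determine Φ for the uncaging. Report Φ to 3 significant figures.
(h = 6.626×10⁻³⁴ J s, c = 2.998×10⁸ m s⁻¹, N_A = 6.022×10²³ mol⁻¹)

Φ = 0.0100

Product: 1.25 μmol = 1.25×10⁻⁶ mol.
Photon energy at 355 nm: hc/λ = (6.626×10⁻³⁴)(2.998×10⁸)/(355×10⁻⁹) = 5.596×10⁻¹⁹ J.
Energy delivered: (1.57 W)(51.8 s) = 81.33 J.
Photons incident: 81.33 / 5.596×10⁻¹⁹ = 1.453×10²⁰, i.e. 1.453×10²⁰/6.022×10²³ = 2.413×10⁻⁴ mol.
Fraction absorbed: 1 − 48.4/100 = 0.5160.
Photons absorbed: 0.5160 × 2.413×10⁻⁴ = 1.245×10⁻⁴ mol.
Φ = 1.25×10⁻⁶ mol / 1.245×10⁻⁴ mol photons = 0.0100.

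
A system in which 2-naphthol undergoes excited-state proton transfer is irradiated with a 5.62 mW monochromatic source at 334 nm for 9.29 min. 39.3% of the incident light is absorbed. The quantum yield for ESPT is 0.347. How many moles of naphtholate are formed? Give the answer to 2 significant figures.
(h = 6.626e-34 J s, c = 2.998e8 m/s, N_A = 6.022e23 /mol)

1.2e-6 mol

Photon energy at 334 nm: hc/λ = (6.626e-34)(2.998e8)/(334e-9) = 5.948e-19 J.
Energy delivered: (5.62 mW)(557.4 s) = 3.133 J.
Photons incident: 3.133 / 5.948e-19 = 5.267e18, i.e. 5.267e18/6.022e23 = 8.746e-6 mol.
Photons absorbed: 0.393 × 8.746e-6 = 3.437e-6 mol.
Product: Φ × n_abs = 0.347 × 3.437e-6 = 1.193e-6 mol.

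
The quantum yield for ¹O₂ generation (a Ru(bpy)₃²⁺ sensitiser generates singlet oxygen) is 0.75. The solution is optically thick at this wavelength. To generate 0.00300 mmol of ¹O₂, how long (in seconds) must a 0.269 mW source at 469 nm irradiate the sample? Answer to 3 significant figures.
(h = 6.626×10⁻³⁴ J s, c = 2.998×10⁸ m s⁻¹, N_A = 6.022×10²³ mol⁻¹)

Product: 0.00300 mmol = 3.00×10⁻⁶ mol.
Photons that must be absorbed: 3.00×10⁻⁶ / 0.75 = 4.000×10⁻⁶ mol.
Photon energy: hc/λ = 4.236×10⁻¹⁹ J; per mole, 2.551×10⁵ J mol⁻¹.
Energy required: 4.000×10⁻⁶ × 2.551×10⁵ = 1.020 J.
Time: 1.020 J / 0.000269 W = 3790 s.

t ≈ 3790 s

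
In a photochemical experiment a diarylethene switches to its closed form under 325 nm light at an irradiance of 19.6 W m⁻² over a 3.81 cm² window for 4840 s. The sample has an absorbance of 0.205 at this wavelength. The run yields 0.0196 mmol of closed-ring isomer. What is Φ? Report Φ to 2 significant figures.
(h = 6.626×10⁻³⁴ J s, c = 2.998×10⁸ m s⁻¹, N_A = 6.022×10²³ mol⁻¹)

Φ = 0.53

Product: 0.0196 mmol = 1.96×10⁻⁵ mol.
Photon energy at 325 nm: hc/λ = (6.626×10⁻³⁴)(2.998×10⁸)/(325×10⁻⁹) = 6.112×10⁻¹⁹ J.
Energy delivered: (19.6 W m⁻²)(3.81×10⁻⁴ m²)(4840 s) = 36.14 J.
Photons incident: 36.14 / 6.112×10⁻¹⁹ = 5.913×10¹⁹, i.e. 5.913×10¹⁹/6.022×10²³ = 9.819×10⁻⁵ mol.
Fraction absorbed: 1 − 10^(−0.205) = 0.3763.
Photons absorbed: 0.3763 × 9.819×10⁻⁵ = 3.695×10⁻⁵ mol.
Φ = 1.96×10⁻⁵ mol / 3.695×10⁻⁵ mol photons = 0.53.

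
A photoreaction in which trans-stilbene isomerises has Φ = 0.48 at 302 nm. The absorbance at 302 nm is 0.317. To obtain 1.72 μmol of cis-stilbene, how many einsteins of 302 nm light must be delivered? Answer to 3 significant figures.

6.92×10⁻⁶ einstein

Product: 1.72 μmol = 1.72×10⁻⁶ mol.
Photons that must be absorbed: 1.72×10⁻⁶ / 0.48 = 3.583×10⁻⁶ mol.
Fraction absorbed: 1 − 10^(−0.317) = 0.5181.
Incident photons needed: 3.583×10⁻⁶ / 0.5181 = 6.916×10⁻⁶ mol.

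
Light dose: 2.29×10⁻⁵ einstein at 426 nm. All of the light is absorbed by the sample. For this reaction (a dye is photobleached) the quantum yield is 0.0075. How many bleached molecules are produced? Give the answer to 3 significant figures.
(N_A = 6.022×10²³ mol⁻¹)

1.03×10¹⁷ bleached molecules

Product: Φ × n_abs = 0.0075 × 2.29×10⁻⁵ = 1.718×10⁻⁷ mol.
As a count: 1.718×10⁻⁷ × 6.022×10²³ = 1.03×10¹⁷.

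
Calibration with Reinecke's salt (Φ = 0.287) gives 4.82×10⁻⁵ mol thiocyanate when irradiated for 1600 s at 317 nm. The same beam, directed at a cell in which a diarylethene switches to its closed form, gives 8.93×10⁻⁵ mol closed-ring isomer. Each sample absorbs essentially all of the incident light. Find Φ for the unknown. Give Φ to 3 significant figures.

Photons absorbed by the actinometer: 4.82×10⁻⁵ / 0.287 = 1.679×10⁻⁴ mol.
Φ(unknown) = 8.93×10⁻⁵ / 1.679×10⁻⁴ = 0.532.

Φ = 0.532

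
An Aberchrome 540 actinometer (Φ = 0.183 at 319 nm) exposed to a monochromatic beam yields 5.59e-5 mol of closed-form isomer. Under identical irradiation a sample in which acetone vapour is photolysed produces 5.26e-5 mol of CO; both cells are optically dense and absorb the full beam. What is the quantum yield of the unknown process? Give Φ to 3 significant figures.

Photons absorbed by the actinometer: 5.59e-5 / 0.183 = 3.055e-4 mol.
Φ(unknown) = 5.26e-5 / 3.055e-4 = 0.172.

Φ = 0.172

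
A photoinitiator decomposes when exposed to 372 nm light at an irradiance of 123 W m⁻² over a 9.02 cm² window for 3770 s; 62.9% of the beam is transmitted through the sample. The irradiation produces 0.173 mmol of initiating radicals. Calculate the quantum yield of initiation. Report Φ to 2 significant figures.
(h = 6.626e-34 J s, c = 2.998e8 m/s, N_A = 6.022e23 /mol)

Φ = 0.36

Product: 0.173 mmol = 1.73e-4 mol.
Photon energy at 372 nm: hc/λ = (6.626e-34)(2.998e8)/(372e-9) = 5.340e-19 J.
Energy delivered: (123 W m⁻²)(9.02e-4 m²)(3770 s) = 418.3 J.
Photons incident: 418.3 / 5.340e-19 = 7.833e20, i.e. 7.833e20/6.022e23 = 0.001301 mol.
Fraction absorbed: 1 − 62.9/100 = 0.3710.
Photons absorbed: 0.3710 × 0.001301 = 4.827e-4 mol.
Φ = 1.73e-4 mol / 4.827e-4 mol photons = 0.36.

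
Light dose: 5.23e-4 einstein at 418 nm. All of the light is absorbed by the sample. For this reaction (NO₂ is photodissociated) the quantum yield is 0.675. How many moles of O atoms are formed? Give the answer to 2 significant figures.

Product: Φ × n_abs = 0.675 × 5.23e-4 = 3.530e-4 mol.

3.5e-4 mol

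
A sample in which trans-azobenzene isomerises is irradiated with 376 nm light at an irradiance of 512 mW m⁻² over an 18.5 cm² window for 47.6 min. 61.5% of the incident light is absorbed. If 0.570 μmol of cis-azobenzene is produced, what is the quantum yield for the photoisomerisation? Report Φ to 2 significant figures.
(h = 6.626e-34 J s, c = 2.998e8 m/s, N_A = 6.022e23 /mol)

Product: 0.570 μmol = 5.70e-7 mol.
Photon energy at 376 nm: hc/λ = (6.626e-34)(2.998e8)/(376e-9) = 5.283e-19 J.
Energy delivered: (512 mW m⁻²)(18.5e-4 m²)(2856 s) = 2.705 J.
Photons incident: 2.705 / 5.283e-19 = 5.120e18, i.e. 5.120e18/6.022e23 = 8.502e-6 mol.
Photons absorbed: 0.615 × 8.502e-6 = 5.229e-6 mol.
Φ = 5.70e-7 mol / 5.229e-6 mol photons = 0.11.

Φ = 0.11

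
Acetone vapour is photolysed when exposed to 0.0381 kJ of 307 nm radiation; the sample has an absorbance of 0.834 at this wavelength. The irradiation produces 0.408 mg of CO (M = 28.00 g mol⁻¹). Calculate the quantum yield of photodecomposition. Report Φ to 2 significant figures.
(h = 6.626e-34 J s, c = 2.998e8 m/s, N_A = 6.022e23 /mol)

Φ = 0.17

Product: 0.408 mg / 28.00 g mol⁻¹ = 1.457e-5 mol.
Photon energy at 307 nm: hc/λ = (6.626e-34)(2.998e8)/(307e-9) = 6.471e-19 J.
Incident energy: 0.0381 kJ = 38.1 J.
Photons incident: 38.1 / 6.471e-19 = 5.888e19, i.e. 5.888e19/6.022e23 = 9.777e-5 mol.
Fraction absorbed: 1 − 10^(−0.834) = 0.8534.
Photons absorbed: 0.8534 × 9.777e-5 = 8.344e-5 mol.
Φ = 1.457e-5 mol / 8.344e-5 mol photons = 0.17.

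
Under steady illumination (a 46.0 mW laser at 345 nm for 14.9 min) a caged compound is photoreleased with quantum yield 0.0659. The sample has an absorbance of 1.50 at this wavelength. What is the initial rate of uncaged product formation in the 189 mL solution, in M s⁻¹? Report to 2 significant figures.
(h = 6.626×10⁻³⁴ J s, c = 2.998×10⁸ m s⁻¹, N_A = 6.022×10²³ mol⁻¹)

Photon energy at 345 nm: hc/λ = (6.626×10⁻³⁴)(2.998×10⁸)/(345×10⁻⁹) = 5.758×10⁻¹⁹ J.
Energy delivered: (46.0 mW)(894 s) = 41.12 J.
Photons incident: 41.12 / 5.758×10⁻¹⁹ = 7.141×10¹⁹, i.e. 7.141×10¹⁹/6.022×10²³ = 1.186×10⁻⁴ mol.
Fraction absorbed: 1 − 10^(−1.50) = 0.9684.
Photons absorbed: 0.9684 × 1.186×10⁻⁴ = 1.149×10⁻⁴ mol.
Product formed: 0.0659 × 1.149×10⁻⁴ = 7.572×10⁻⁶ mol.
Rate: 7.572×10⁻⁶ mol / (894 s × 0.189 L) = 4.5×10⁻⁸ M s⁻¹.

4.5×10⁻⁸ M s⁻¹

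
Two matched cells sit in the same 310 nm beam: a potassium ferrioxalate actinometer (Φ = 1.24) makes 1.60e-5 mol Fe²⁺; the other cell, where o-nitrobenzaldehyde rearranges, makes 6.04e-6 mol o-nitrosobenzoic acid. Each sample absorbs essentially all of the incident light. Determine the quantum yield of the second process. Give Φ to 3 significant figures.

Photons absorbed by the actinometer: 1.60e-5 / 1.24 = 1.290e-5 mol.
Φ(unknown) = 6.04e-6 / 1.290e-5 = 0.468.

Φ = 0.468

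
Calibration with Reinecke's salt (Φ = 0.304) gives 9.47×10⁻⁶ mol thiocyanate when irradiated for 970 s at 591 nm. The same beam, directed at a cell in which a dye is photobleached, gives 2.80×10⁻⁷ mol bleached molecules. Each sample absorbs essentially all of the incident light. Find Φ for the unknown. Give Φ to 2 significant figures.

Φ = 0.0090

Photons absorbed by the actinometer: 9.47×10⁻⁶ / 0.304 = 3.115×10⁻⁵ mol.
Φ(unknown) = 2.80×10⁻⁷ / 3.115×10⁻⁵ = 0.0090.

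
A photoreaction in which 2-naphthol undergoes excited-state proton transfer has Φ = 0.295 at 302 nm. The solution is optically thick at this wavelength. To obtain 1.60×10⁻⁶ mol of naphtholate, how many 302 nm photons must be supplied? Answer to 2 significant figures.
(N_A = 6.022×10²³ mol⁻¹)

Photons that must be absorbed: 1.60×10⁻⁶ / 0.295 = 5.424×10⁻⁶ mol.
Photon count: 5.424×10⁻⁶ × 6.022×10²³ = 3.3×10¹⁸.

3.3×10¹⁸ photons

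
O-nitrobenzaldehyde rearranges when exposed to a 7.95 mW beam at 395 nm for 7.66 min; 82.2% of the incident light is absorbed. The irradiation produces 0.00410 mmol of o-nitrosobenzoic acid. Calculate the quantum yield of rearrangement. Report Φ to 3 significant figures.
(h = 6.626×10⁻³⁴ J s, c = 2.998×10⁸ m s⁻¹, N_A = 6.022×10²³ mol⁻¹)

Φ = 0.413

Product: 0.00410 mmol = 4.10×10⁻⁶ mol.
Photon energy at 395 nm: hc/λ = (6.626×10⁻³⁴)(2.998×10⁸)/(395×10⁻⁹) = 5.029×10⁻¹⁹ J.
Energy delivered: (7.95 mW)(459.6 s) = 3.654 J.
Photons incident: 3.654 / 5.029×10⁻¹⁹ = 7.266×10¹⁸, i.e. 7.266×10¹⁸/6.022×10²³ = 1.207×10⁻⁵ mol.
Photons absorbed: 0.822 × 1.207×10⁻⁵ = 9.922×10⁻⁶ mol.
Φ = 4.10×10⁻⁶ mol / 9.922×10⁻⁶ mol photons = 0.413.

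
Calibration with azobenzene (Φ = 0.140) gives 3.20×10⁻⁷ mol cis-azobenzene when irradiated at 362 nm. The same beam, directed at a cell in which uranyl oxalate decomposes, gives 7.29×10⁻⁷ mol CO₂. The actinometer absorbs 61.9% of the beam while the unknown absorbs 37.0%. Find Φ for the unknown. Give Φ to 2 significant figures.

Photons absorbed by the actinometer: 3.20×10⁻⁷ / 0.140 = 2.286×10⁻⁶ mol.
Incident flux: 2.286×10⁻⁶ / 0.619 = 3.693×10⁻⁶ einstein.
Absorbed by unknown: 0.370 × 3.693×10⁻⁶ = 1.366×10⁻⁶ mol.
Φ(unknown) = 7.29×10⁻⁷ / 1.366×10⁻⁶ = 0.53.

Φ = 0.53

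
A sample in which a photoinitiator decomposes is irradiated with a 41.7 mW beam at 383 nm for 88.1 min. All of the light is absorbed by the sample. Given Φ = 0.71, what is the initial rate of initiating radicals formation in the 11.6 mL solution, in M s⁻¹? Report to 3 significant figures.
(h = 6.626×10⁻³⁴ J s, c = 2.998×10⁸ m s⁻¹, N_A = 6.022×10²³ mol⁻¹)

8.17×10⁻⁶ M s⁻¹

Photon energy at 383 nm: hc/λ = (6.626×10⁻³⁴)(2.998×10⁸)/(383×10⁻⁹) = 5.187×10⁻¹⁹ J.
Energy delivered: (41.7 mW)(5286 s) = 220.4 J.
Photons incident: 220.4 / 5.187×10⁻¹⁹ = 4.249×10²⁰, i.e. 4.249×10²⁰/6.022×10²³ = 7.056×10⁻⁴ mol.
Product formed: 0.71 × 7.056×10⁻⁴ = 5.010×10⁻⁴ mol.
Rate: 5.010×10⁻⁴ mol / (5286 s × 0.0116 L) = 8.17×10⁻⁶ M s⁻¹.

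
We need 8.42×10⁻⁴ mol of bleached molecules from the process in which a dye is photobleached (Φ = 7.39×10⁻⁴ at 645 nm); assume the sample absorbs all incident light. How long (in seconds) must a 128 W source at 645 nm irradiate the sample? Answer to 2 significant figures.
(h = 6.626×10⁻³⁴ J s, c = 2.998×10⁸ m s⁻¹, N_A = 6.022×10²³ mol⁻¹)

t ≈ 1700 s

Photons that must be absorbed: 8.42×10⁻⁴ / 7.39×10⁻⁴ = 1.139 mol.
Photon energy: hc/λ = 3.080×10⁻¹⁹ J; per mole, 1.855×10⁵ J mol⁻¹.
Energy required: 1.139 × 1.855×10⁵ = 2.113×10⁵ J.
Time: 2.113×10⁵ J / 128 W = 1700 s.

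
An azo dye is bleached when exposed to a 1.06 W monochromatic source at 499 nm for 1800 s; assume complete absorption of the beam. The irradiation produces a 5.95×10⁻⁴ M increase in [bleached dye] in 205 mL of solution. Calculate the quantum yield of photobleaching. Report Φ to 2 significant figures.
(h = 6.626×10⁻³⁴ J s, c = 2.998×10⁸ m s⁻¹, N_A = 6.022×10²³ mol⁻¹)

Φ = 0.015

Product: (5.95×10⁻⁴ M)(0.205 L) = 1.220×10⁻⁴ mol.
Photon energy at 499 nm: hc/λ = (6.626×10⁻³⁴)(2.998×10⁸)/(499×10⁻⁹) = 3.981×10⁻¹⁹ J.
Energy delivered: (1.06 W)(1800 s) = 1908 J.
Photons incident: 1908 / 3.981×10⁻¹⁹ = 4.793×10²¹, i.e. 4.793×10²¹/6.022×10²³ = 0.007959 mol.
Φ = 1.220×10⁻⁴ mol / 0.007959 mol photons = 0.015.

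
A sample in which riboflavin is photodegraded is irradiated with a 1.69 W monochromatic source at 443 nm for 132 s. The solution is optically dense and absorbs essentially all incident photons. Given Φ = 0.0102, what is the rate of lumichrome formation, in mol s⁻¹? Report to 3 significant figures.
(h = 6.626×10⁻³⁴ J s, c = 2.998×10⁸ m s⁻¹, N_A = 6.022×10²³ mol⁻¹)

6.38×10⁻⁸ mol s⁻¹

Photon energy at 443 nm: hc/λ = (6.626×10⁻³⁴)(2.998×10⁸)/(443×10⁻⁹) = 4.484×10⁻¹⁹ J.
Energy delivered: (1.69 W)(132 s) = 223.1 J.
Photons incident: 223.1 / 4.484×10⁻¹⁹ = 4.975×10²⁰, i.e. 4.975×10²⁰/6.022×10²³ = 8.261×10⁻⁴ mol.
Product formed: 0.0102 × 8.261×10⁻⁴ = 8.426×10⁻⁶ mol.
Rate: 8.426×10⁻⁶ / 132 s = 6.38×10⁻⁸ mol s⁻¹.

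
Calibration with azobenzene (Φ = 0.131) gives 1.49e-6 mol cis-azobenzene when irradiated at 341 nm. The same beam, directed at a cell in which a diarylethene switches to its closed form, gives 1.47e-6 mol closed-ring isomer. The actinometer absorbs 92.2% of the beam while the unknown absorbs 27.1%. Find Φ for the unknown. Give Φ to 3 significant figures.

Photons absorbed by the actinometer: 1.49e-6 / 0.131 = 1.137e-5 mol.
Incident flux: 1.137e-5 / 0.922 = 1.233e-5 einstein.
Absorbed by unknown: 0.271 × 1.233e-5 = 3.341e-6 mol.
Φ(unknown) = 1.47e-6 / 3.341e-6 = 0.440.

Φ = 0.440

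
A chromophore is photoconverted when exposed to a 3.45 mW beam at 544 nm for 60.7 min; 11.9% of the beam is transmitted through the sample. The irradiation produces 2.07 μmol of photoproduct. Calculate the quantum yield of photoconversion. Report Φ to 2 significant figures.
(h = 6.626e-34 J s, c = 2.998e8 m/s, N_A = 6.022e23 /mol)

Product: 2.07 μmol = 2.07e-6 mol.
Photon energy at 544 nm: hc/λ = (6.626e-34)(2.998e8)/(544e-9) = 3.652e-19 J.
Energy delivered: (3.45 mW)(3642 s) = 12.56 J.
Photons incident: 12.56 / 3.652e-19 = 3.439e19, i.e. 3.439e19/6.022e23 = 5.711e-5 mol.
Fraction absorbed: 1 − 11.9/100 = 0.8810.
Photons absorbed: 0.8810 × 5.711e-5 = 5.031e-5 mol.
Φ = 2.07e-6 mol / 5.031e-5 mol photons = 0.041.

Φ = 0.041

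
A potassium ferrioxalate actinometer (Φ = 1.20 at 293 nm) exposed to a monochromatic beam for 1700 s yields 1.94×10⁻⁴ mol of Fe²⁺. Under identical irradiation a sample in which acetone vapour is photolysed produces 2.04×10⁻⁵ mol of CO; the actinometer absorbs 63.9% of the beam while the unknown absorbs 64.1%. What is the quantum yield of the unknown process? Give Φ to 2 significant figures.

Φ = 0.13

Photons absorbed by the actinometer: 1.94×10⁻⁴ / 1.20 = 1.617×10⁻⁴ mol.
Incident flux: 1.617×10⁻⁴ / 0.639 = 2.531×10⁻⁴ einstein.
Absorbed by unknown: 0.641 × 2.531×10⁻⁴ = 1.622×10⁻⁴ mol.
Φ(unknown) = 2.04×10⁻⁵ / 1.622×10⁻⁴ = 0.13.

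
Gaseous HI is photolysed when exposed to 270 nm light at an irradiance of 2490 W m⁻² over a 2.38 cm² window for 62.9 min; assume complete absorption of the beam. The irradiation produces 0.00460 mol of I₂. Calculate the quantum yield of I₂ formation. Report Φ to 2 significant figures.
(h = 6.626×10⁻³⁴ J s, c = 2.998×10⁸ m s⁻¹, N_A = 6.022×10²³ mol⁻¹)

Φ = 0.91

Photon energy at 270 nm: hc/λ = (6.626×10⁻³⁴)(2.998×10⁸)/(270×10⁻⁹) = 7.357×10⁻¹⁹ J.
Energy delivered: (2490 W m⁻²)(2.38×10⁻⁴ m²)(3774 s) = 2237 J.
Photons incident: 2237 / 7.357×10⁻¹⁹ = 3.041×10²¹, i.e. 3.041×10²¹/6.022×10²³ = 0.005050 mol.
Φ = 0.00460 mol / 0.005050 mol photons = 0.91.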